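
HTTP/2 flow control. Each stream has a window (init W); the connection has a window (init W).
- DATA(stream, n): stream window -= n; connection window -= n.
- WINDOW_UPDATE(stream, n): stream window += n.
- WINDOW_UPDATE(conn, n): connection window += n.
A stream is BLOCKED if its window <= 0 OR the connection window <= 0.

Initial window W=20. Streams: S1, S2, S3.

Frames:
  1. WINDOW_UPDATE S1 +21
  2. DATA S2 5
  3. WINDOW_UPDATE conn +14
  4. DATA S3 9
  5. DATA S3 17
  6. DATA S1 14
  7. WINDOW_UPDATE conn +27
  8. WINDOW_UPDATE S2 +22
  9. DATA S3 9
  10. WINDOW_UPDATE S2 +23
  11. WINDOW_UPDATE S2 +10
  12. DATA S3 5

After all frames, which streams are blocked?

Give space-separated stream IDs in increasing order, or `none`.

Answer: S3

Derivation:
Op 1: conn=20 S1=41 S2=20 S3=20 blocked=[]
Op 2: conn=15 S1=41 S2=15 S3=20 blocked=[]
Op 3: conn=29 S1=41 S2=15 S3=20 blocked=[]
Op 4: conn=20 S1=41 S2=15 S3=11 blocked=[]
Op 5: conn=3 S1=41 S2=15 S3=-6 blocked=[3]
Op 6: conn=-11 S1=27 S2=15 S3=-6 blocked=[1, 2, 3]
Op 7: conn=16 S1=27 S2=15 S3=-6 blocked=[3]
Op 8: conn=16 S1=27 S2=37 S3=-6 blocked=[3]
Op 9: conn=7 S1=27 S2=37 S3=-15 blocked=[3]
Op 10: conn=7 S1=27 S2=60 S3=-15 blocked=[3]
Op 11: conn=7 S1=27 S2=70 S3=-15 blocked=[3]
Op 12: conn=2 S1=27 S2=70 S3=-20 blocked=[3]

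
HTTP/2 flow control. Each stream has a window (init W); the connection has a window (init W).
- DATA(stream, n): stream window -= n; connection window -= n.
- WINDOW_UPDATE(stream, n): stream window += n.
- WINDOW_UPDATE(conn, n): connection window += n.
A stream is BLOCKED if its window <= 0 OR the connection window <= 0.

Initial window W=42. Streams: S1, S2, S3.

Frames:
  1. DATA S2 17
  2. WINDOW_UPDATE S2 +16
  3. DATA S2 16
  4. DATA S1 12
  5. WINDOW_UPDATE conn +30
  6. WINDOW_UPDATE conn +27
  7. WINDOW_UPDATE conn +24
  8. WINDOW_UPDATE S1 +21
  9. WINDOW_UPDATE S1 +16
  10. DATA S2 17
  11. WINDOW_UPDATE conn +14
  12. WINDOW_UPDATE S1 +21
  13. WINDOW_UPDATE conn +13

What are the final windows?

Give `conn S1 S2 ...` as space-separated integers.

Answer: 88 88 8 42

Derivation:
Op 1: conn=25 S1=42 S2=25 S3=42 blocked=[]
Op 2: conn=25 S1=42 S2=41 S3=42 blocked=[]
Op 3: conn=9 S1=42 S2=25 S3=42 blocked=[]
Op 4: conn=-3 S1=30 S2=25 S3=42 blocked=[1, 2, 3]
Op 5: conn=27 S1=30 S2=25 S3=42 blocked=[]
Op 6: conn=54 S1=30 S2=25 S3=42 blocked=[]
Op 7: conn=78 S1=30 S2=25 S3=42 blocked=[]
Op 8: conn=78 S1=51 S2=25 S3=42 blocked=[]
Op 9: conn=78 S1=67 S2=25 S3=42 blocked=[]
Op 10: conn=61 S1=67 S2=8 S3=42 blocked=[]
Op 11: conn=75 S1=67 S2=8 S3=42 blocked=[]
Op 12: conn=75 S1=88 S2=8 S3=42 blocked=[]
Op 13: conn=88 S1=88 S2=8 S3=42 blocked=[]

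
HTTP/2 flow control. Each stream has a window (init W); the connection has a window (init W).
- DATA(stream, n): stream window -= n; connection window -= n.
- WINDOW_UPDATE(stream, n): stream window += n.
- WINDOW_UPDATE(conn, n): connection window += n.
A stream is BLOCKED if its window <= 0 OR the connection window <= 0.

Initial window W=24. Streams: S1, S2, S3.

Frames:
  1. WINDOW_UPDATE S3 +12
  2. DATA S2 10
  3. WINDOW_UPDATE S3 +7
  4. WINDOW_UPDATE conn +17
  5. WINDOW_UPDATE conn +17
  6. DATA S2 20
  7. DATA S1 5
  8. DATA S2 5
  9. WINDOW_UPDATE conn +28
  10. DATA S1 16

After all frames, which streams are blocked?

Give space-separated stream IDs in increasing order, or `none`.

Op 1: conn=24 S1=24 S2=24 S3=36 blocked=[]
Op 2: conn=14 S1=24 S2=14 S3=36 blocked=[]
Op 3: conn=14 S1=24 S2=14 S3=43 blocked=[]
Op 4: conn=31 S1=24 S2=14 S3=43 blocked=[]
Op 5: conn=48 S1=24 S2=14 S3=43 blocked=[]
Op 6: conn=28 S1=24 S2=-6 S3=43 blocked=[2]
Op 7: conn=23 S1=19 S2=-6 S3=43 blocked=[2]
Op 8: conn=18 S1=19 S2=-11 S3=43 blocked=[2]
Op 9: conn=46 S1=19 S2=-11 S3=43 blocked=[2]
Op 10: conn=30 S1=3 S2=-11 S3=43 blocked=[2]

Answer: S2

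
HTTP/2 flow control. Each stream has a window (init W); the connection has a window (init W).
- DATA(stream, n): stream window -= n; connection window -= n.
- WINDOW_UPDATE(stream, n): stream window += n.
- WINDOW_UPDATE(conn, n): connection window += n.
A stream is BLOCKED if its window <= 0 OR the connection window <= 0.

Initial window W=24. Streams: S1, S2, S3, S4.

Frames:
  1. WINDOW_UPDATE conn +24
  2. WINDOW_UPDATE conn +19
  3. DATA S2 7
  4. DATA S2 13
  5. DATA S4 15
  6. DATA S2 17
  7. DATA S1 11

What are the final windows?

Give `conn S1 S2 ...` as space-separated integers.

Op 1: conn=48 S1=24 S2=24 S3=24 S4=24 blocked=[]
Op 2: conn=67 S1=24 S2=24 S3=24 S4=24 blocked=[]
Op 3: conn=60 S1=24 S2=17 S3=24 S4=24 blocked=[]
Op 4: conn=47 S1=24 S2=4 S3=24 S4=24 blocked=[]
Op 5: conn=32 S1=24 S2=4 S3=24 S4=9 blocked=[]
Op 6: conn=15 S1=24 S2=-13 S3=24 S4=9 blocked=[2]
Op 7: conn=4 S1=13 S2=-13 S3=24 S4=9 blocked=[2]

Answer: 4 13 -13 24 9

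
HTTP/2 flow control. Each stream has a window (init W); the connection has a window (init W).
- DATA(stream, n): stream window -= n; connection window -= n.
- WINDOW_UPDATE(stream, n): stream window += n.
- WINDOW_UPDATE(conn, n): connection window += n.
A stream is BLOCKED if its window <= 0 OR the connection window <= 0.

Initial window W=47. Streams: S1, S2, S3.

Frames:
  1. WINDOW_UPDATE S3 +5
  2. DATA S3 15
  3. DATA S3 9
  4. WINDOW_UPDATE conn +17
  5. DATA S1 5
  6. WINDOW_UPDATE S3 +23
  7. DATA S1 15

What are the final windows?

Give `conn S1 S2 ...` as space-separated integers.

Answer: 20 27 47 51

Derivation:
Op 1: conn=47 S1=47 S2=47 S3=52 blocked=[]
Op 2: conn=32 S1=47 S2=47 S3=37 blocked=[]
Op 3: conn=23 S1=47 S2=47 S3=28 blocked=[]
Op 4: conn=40 S1=47 S2=47 S3=28 blocked=[]
Op 5: conn=35 S1=42 S2=47 S3=28 blocked=[]
Op 6: conn=35 S1=42 S2=47 S3=51 blocked=[]
Op 7: conn=20 S1=27 S2=47 S3=51 blocked=[]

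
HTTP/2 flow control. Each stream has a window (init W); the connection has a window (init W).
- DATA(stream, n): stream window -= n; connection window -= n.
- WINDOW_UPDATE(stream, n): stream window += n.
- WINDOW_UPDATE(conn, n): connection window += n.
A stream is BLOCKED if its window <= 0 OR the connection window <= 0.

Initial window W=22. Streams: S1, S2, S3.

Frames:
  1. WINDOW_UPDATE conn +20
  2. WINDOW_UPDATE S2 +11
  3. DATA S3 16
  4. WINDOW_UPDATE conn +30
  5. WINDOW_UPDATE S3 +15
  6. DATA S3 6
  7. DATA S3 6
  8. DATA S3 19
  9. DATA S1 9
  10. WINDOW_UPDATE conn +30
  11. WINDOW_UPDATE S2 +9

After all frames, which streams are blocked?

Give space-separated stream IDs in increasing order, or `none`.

Op 1: conn=42 S1=22 S2=22 S3=22 blocked=[]
Op 2: conn=42 S1=22 S2=33 S3=22 blocked=[]
Op 3: conn=26 S1=22 S2=33 S3=6 blocked=[]
Op 4: conn=56 S1=22 S2=33 S3=6 blocked=[]
Op 5: conn=56 S1=22 S2=33 S3=21 blocked=[]
Op 6: conn=50 S1=22 S2=33 S3=15 blocked=[]
Op 7: conn=44 S1=22 S2=33 S3=9 blocked=[]
Op 8: conn=25 S1=22 S2=33 S3=-10 blocked=[3]
Op 9: conn=16 S1=13 S2=33 S3=-10 blocked=[3]
Op 10: conn=46 S1=13 S2=33 S3=-10 blocked=[3]
Op 11: conn=46 S1=13 S2=42 S3=-10 blocked=[3]

Answer: S3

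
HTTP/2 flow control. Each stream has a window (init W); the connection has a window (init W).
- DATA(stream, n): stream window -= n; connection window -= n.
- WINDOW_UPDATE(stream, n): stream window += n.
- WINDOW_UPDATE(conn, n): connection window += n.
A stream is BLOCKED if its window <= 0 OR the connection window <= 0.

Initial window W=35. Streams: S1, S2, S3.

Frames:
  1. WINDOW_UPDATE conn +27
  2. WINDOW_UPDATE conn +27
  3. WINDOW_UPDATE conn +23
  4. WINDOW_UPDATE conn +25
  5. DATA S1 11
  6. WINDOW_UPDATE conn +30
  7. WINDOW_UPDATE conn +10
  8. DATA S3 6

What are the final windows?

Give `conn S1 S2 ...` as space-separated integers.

Op 1: conn=62 S1=35 S2=35 S3=35 blocked=[]
Op 2: conn=89 S1=35 S2=35 S3=35 blocked=[]
Op 3: conn=112 S1=35 S2=35 S3=35 blocked=[]
Op 4: conn=137 S1=35 S2=35 S3=35 blocked=[]
Op 5: conn=126 S1=24 S2=35 S3=35 blocked=[]
Op 6: conn=156 S1=24 S2=35 S3=35 blocked=[]
Op 7: conn=166 S1=24 S2=35 S3=35 blocked=[]
Op 8: conn=160 S1=24 S2=35 S3=29 blocked=[]

Answer: 160 24 35 29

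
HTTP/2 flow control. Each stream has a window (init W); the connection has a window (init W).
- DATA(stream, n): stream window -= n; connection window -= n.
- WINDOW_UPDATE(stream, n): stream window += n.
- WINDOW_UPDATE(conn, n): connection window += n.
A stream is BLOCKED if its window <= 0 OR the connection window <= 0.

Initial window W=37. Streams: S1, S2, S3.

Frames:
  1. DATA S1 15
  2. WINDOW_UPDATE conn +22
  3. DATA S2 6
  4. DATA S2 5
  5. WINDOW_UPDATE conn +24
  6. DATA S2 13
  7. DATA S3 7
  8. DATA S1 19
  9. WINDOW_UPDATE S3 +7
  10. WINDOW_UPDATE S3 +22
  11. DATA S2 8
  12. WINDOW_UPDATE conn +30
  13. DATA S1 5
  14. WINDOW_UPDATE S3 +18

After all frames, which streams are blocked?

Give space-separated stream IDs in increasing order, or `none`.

Op 1: conn=22 S1=22 S2=37 S3=37 blocked=[]
Op 2: conn=44 S1=22 S2=37 S3=37 blocked=[]
Op 3: conn=38 S1=22 S2=31 S3=37 blocked=[]
Op 4: conn=33 S1=22 S2=26 S3=37 blocked=[]
Op 5: conn=57 S1=22 S2=26 S3=37 blocked=[]
Op 6: conn=44 S1=22 S2=13 S3=37 blocked=[]
Op 7: conn=37 S1=22 S2=13 S3=30 blocked=[]
Op 8: conn=18 S1=3 S2=13 S3=30 blocked=[]
Op 9: conn=18 S1=3 S2=13 S3=37 blocked=[]
Op 10: conn=18 S1=3 S2=13 S3=59 blocked=[]
Op 11: conn=10 S1=3 S2=5 S3=59 blocked=[]
Op 12: conn=40 S1=3 S2=5 S3=59 blocked=[]
Op 13: conn=35 S1=-2 S2=5 S3=59 blocked=[1]
Op 14: conn=35 S1=-2 S2=5 S3=77 blocked=[1]

Answer: S1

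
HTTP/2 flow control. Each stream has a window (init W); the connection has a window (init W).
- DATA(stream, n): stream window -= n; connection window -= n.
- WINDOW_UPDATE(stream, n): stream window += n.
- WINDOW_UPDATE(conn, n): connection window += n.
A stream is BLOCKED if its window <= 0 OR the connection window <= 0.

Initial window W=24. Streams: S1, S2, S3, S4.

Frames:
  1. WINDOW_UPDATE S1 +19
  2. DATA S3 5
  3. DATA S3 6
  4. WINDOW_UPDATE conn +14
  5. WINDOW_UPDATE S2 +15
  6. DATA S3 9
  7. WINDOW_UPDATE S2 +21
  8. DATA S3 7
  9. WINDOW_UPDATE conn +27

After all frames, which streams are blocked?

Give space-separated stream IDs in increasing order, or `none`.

Op 1: conn=24 S1=43 S2=24 S3=24 S4=24 blocked=[]
Op 2: conn=19 S1=43 S2=24 S3=19 S4=24 blocked=[]
Op 3: conn=13 S1=43 S2=24 S3=13 S4=24 blocked=[]
Op 4: conn=27 S1=43 S2=24 S3=13 S4=24 blocked=[]
Op 5: conn=27 S1=43 S2=39 S3=13 S4=24 blocked=[]
Op 6: conn=18 S1=43 S2=39 S3=4 S4=24 blocked=[]
Op 7: conn=18 S1=43 S2=60 S3=4 S4=24 blocked=[]
Op 8: conn=11 S1=43 S2=60 S3=-3 S4=24 blocked=[3]
Op 9: conn=38 S1=43 S2=60 S3=-3 S4=24 blocked=[3]

Answer: S3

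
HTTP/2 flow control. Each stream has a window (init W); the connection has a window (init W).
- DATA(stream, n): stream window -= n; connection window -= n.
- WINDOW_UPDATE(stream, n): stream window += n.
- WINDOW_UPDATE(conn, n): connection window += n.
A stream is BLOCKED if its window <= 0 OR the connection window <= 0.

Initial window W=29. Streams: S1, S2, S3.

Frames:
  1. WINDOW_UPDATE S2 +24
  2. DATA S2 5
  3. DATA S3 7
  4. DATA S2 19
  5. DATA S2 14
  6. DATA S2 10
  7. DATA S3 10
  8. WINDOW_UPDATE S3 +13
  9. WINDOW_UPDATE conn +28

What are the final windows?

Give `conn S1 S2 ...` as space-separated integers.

Op 1: conn=29 S1=29 S2=53 S3=29 blocked=[]
Op 2: conn=24 S1=29 S2=48 S3=29 blocked=[]
Op 3: conn=17 S1=29 S2=48 S3=22 blocked=[]
Op 4: conn=-2 S1=29 S2=29 S3=22 blocked=[1, 2, 3]
Op 5: conn=-16 S1=29 S2=15 S3=22 blocked=[1, 2, 3]
Op 6: conn=-26 S1=29 S2=5 S3=22 blocked=[1, 2, 3]
Op 7: conn=-36 S1=29 S2=5 S3=12 blocked=[1, 2, 3]
Op 8: conn=-36 S1=29 S2=5 S3=25 blocked=[1, 2, 3]
Op 9: conn=-8 S1=29 S2=5 S3=25 blocked=[1, 2, 3]

Answer: -8 29 5 25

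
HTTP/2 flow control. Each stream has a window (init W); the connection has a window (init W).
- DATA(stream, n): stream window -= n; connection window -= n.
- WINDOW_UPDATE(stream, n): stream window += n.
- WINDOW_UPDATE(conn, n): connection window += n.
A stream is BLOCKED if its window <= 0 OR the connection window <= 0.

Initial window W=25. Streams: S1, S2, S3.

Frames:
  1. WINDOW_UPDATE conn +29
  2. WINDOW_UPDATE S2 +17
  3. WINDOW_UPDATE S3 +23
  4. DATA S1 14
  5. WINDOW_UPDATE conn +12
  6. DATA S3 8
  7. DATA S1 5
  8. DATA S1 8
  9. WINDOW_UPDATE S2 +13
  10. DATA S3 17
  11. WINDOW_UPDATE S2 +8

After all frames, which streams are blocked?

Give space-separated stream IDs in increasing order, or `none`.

Op 1: conn=54 S1=25 S2=25 S3=25 blocked=[]
Op 2: conn=54 S1=25 S2=42 S3=25 blocked=[]
Op 3: conn=54 S1=25 S2=42 S3=48 blocked=[]
Op 4: conn=40 S1=11 S2=42 S3=48 blocked=[]
Op 5: conn=52 S1=11 S2=42 S3=48 blocked=[]
Op 6: conn=44 S1=11 S2=42 S3=40 blocked=[]
Op 7: conn=39 S1=6 S2=42 S3=40 blocked=[]
Op 8: conn=31 S1=-2 S2=42 S3=40 blocked=[1]
Op 9: conn=31 S1=-2 S2=55 S3=40 blocked=[1]
Op 10: conn=14 S1=-2 S2=55 S3=23 blocked=[1]
Op 11: conn=14 S1=-2 S2=63 S3=23 blocked=[1]

Answer: S1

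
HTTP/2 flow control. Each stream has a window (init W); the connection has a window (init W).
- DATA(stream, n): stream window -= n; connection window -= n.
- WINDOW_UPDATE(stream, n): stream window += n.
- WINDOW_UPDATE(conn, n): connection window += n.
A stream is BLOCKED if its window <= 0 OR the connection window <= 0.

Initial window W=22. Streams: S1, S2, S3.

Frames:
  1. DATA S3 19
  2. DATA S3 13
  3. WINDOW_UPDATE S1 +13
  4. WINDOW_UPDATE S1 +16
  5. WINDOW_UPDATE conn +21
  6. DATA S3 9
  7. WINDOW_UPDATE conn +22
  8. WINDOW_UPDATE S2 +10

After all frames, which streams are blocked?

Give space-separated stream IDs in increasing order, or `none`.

Op 1: conn=3 S1=22 S2=22 S3=3 blocked=[]
Op 2: conn=-10 S1=22 S2=22 S3=-10 blocked=[1, 2, 3]
Op 3: conn=-10 S1=35 S2=22 S3=-10 blocked=[1, 2, 3]
Op 4: conn=-10 S1=51 S2=22 S3=-10 blocked=[1, 2, 3]
Op 5: conn=11 S1=51 S2=22 S3=-10 blocked=[3]
Op 6: conn=2 S1=51 S2=22 S3=-19 blocked=[3]
Op 7: conn=24 S1=51 S2=22 S3=-19 blocked=[3]
Op 8: conn=24 S1=51 S2=32 S3=-19 blocked=[3]

Answer: S3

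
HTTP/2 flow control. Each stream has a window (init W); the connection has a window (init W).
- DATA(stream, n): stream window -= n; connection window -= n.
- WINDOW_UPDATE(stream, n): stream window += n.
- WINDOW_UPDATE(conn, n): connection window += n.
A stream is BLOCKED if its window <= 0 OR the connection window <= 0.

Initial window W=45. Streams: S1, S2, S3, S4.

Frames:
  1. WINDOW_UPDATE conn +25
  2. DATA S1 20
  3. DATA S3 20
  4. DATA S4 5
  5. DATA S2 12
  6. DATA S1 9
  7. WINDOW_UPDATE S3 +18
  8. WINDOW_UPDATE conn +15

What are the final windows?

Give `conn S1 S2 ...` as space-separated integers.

Answer: 19 16 33 43 40

Derivation:
Op 1: conn=70 S1=45 S2=45 S3=45 S4=45 blocked=[]
Op 2: conn=50 S1=25 S2=45 S3=45 S4=45 blocked=[]
Op 3: conn=30 S1=25 S2=45 S3=25 S4=45 blocked=[]
Op 4: conn=25 S1=25 S2=45 S3=25 S4=40 blocked=[]
Op 5: conn=13 S1=25 S2=33 S3=25 S4=40 blocked=[]
Op 6: conn=4 S1=16 S2=33 S3=25 S4=40 blocked=[]
Op 7: conn=4 S1=16 S2=33 S3=43 S4=40 blocked=[]
Op 8: conn=19 S1=16 S2=33 S3=43 S4=40 blocked=[]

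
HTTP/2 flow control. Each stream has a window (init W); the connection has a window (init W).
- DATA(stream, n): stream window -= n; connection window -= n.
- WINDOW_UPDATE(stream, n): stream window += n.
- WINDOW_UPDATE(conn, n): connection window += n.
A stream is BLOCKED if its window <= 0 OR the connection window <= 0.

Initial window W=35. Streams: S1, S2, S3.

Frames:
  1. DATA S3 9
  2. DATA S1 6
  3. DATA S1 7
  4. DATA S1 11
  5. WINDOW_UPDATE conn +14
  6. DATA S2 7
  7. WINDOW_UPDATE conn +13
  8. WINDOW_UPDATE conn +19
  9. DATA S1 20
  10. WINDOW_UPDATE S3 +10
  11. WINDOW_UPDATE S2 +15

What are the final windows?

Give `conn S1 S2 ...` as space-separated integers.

Op 1: conn=26 S1=35 S2=35 S3=26 blocked=[]
Op 2: conn=20 S1=29 S2=35 S3=26 blocked=[]
Op 3: conn=13 S1=22 S2=35 S3=26 blocked=[]
Op 4: conn=2 S1=11 S2=35 S3=26 blocked=[]
Op 5: conn=16 S1=11 S2=35 S3=26 blocked=[]
Op 6: conn=9 S1=11 S2=28 S3=26 blocked=[]
Op 7: conn=22 S1=11 S2=28 S3=26 blocked=[]
Op 8: conn=41 S1=11 S2=28 S3=26 blocked=[]
Op 9: conn=21 S1=-9 S2=28 S3=26 blocked=[1]
Op 10: conn=21 S1=-9 S2=28 S3=36 blocked=[1]
Op 11: conn=21 S1=-9 S2=43 S3=36 blocked=[1]

Answer: 21 -9 43 36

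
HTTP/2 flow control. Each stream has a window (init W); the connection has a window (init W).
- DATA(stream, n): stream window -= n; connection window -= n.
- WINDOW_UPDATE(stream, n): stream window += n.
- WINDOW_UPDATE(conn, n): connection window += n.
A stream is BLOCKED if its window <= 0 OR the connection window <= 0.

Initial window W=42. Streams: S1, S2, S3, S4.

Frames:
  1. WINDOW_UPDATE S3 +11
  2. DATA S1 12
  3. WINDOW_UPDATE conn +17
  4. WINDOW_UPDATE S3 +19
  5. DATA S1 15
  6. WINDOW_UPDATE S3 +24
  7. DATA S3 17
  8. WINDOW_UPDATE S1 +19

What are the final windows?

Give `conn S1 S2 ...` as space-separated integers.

Op 1: conn=42 S1=42 S2=42 S3=53 S4=42 blocked=[]
Op 2: conn=30 S1=30 S2=42 S3=53 S4=42 blocked=[]
Op 3: conn=47 S1=30 S2=42 S3=53 S4=42 blocked=[]
Op 4: conn=47 S1=30 S2=42 S3=72 S4=42 blocked=[]
Op 5: conn=32 S1=15 S2=42 S3=72 S4=42 blocked=[]
Op 6: conn=32 S1=15 S2=42 S3=96 S4=42 blocked=[]
Op 7: conn=15 S1=15 S2=42 S3=79 S4=42 blocked=[]
Op 8: conn=15 S1=34 S2=42 S3=79 S4=42 blocked=[]

Answer: 15 34 42 79 42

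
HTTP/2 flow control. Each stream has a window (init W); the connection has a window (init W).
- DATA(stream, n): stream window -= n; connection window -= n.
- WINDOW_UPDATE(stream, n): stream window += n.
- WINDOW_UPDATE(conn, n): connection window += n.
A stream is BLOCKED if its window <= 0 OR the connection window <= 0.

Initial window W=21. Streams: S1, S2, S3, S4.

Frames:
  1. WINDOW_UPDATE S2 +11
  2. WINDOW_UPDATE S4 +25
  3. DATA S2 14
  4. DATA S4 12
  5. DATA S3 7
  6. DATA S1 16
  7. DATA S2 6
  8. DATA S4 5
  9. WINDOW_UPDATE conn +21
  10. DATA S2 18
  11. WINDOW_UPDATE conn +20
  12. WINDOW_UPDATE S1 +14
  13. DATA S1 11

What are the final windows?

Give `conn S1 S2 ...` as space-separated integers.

Op 1: conn=21 S1=21 S2=32 S3=21 S4=21 blocked=[]
Op 2: conn=21 S1=21 S2=32 S3=21 S4=46 blocked=[]
Op 3: conn=7 S1=21 S2=18 S3=21 S4=46 blocked=[]
Op 4: conn=-5 S1=21 S2=18 S3=21 S4=34 blocked=[1, 2, 3, 4]
Op 5: conn=-12 S1=21 S2=18 S3=14 S4=34 blocked=[1, 2, 3, 4]
Op 6: conn=-28 S1=5 S2=18 S3=14 S4=34 blocked=[1, 2, 3, 4]
Op 7: conn=-34 S1=5 S2=12 S3=14 S4=34 blocked=[1, 2, 3, 4]
Op 8: conn=-39 S1=5 S2=12 S3=14 S4=29 blocked=[1, 2, 3, 4]
Op 9: conn=-18 S1=5 S2=12 S3=14 S4=29 blocked=[1, 2, 3, 4]
Op 10: conn=-36 S1=5 S2=-6 S3=14 S4=29 blocked=[1, 2, 3, 4]
Op 11: conn=-16 S1=5 S2=-6 S3=14 S4=29 blocked=[1, 2, 3, 4]
Op 12: conn=-16 S1=19 S2=-6 S3=14 S4=29 blocked=[1, 2, 3, 4]
Op 13: conn=-27 S1=8 S2=-6 S3=14 S4=29 blocked=[1, 2, 3, 4]

Answer: -27 8 -6 14 29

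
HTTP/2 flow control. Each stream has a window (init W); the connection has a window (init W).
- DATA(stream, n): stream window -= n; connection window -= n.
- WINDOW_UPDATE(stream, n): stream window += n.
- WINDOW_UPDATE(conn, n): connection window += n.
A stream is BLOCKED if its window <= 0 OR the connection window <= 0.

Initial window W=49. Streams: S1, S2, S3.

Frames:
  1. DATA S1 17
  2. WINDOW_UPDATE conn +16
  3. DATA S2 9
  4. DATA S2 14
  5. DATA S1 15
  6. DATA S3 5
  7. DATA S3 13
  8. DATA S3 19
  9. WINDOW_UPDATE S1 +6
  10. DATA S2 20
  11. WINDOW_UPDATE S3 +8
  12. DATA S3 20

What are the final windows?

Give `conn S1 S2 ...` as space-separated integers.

Op 1: conn=32 S1=32 S2=49 S3=49 blocked=[]
Op 2: conn=48 S1=32 S2=49 S3=49 blocked=[]
Op 3: conn=39 S1=32 S2=40 S3=49 blocked=[]
Op 4: conn=25 S1=32 S2=26 S3=49 blocked=[]
Op 5: conn=10 S1=17 S2=26 S3=49 blocked=[]
Op 6: conn=5 S1=17 S2=26 S3=44 blocked=[]
Op 7: conn=-8 S1=17 S2=26 S3=31 blocked=[1, 2, 3]
Op 8: conn=-27 S1=17 S2=26 S3=12 blocked=[1, 2, 3]
Op 9: conn=-27 S1=23 S2=26 S3=12 blocked=[1, 2, 3]
Op 10: conn=-47 S1=23 S2=6 S3=12 blocked=[1, 2, 3]
Op 11: conn=-47 S1=23 S2=6 S3=20 blocked=[1, 2, 3]
Op 12: conn=-67 S1=23 S2=6 S3=0 blocked=[1, 2, 3]

Answer: -67 23 6 0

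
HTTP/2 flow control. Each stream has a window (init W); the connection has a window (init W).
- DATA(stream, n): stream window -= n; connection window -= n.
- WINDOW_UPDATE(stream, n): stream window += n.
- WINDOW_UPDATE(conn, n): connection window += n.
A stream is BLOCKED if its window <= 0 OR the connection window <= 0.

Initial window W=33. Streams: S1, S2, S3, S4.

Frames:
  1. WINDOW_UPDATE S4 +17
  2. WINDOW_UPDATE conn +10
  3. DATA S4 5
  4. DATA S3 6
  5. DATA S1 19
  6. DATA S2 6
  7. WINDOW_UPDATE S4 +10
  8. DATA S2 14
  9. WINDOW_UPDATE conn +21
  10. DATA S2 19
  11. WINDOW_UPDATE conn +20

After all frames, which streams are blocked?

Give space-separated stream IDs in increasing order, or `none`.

Op 1: conn=33 S1=33 S2=33 S3=33 S4=50 blocked=[]
Op 2: conn=43 S1=33 S2=33 S3=33 S4=50 blocked=[]
Op 3: conn=38 S1=33 S2=33 S3=33 S4=45 blocked=[]
Op 4: conn=32 S1=33 S2=33 S3=27 S4=45 blocked=[]
Op 5: conn=13 S1=14 S2=33 S3=27 S4=45 blocked=[]
Op 6: conn=7 S1=14 S2=27 S3=27 S4=45 blocked=[]
Op 7: conn=7 S1=14 S2=27 S3=27 S4=55 blocked=[]
Op 8: conn=-7 S1=14 S2=13 S3=27 S4=55 blocked=[1, 2, 3, 4]
Op 9: conn=14 S1=14 S2=13 S3=27 S4=55 blocked=[]
Op 10: conn=-5 S1=14 S2=-6 S3=27 S4=55 blocked=[1, 2, 3, 4]
Op 11: conn=15 S1=14 S2=-6 S3=27 S4=55 blocked=[2]

Answer: S2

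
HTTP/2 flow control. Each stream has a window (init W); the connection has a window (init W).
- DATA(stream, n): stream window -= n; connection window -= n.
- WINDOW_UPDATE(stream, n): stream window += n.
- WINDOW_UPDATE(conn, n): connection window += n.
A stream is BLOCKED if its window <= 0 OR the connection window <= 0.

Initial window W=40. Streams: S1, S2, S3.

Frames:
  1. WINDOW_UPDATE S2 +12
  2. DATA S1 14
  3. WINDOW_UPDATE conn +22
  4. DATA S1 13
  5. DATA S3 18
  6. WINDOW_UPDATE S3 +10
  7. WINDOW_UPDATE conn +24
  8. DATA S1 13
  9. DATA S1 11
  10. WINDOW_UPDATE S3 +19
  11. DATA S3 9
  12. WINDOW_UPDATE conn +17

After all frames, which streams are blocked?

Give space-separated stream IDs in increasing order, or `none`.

Answer: S1

Derivation:
Op 1: conn=40 S1=40 S2=52 S3=40 blocked=[]
Op 2: conn=26 S1=26 S2=52 S3=40 blocked=[]
Op 3: conn=48 S1=26 S2=52 S3=40 blocked=[]
Op 4: conn=35 S1=13 S2=52 S3=40 blocked=[]
Op 5: conn=17 S1=13 S2=52 S3=22 blocked=[]
Op 6: conn=17 S1=13 S2=52 S3=32 blocked=[]
Op 7: conn=41 S1=13 S2=52 S3=32 blocked=[]
Op 8: conn=28 S1=0 S2=52 S3=32 blocked=[1]
Op 9: conn=17 S1=-11 S2=52 S3=32 blocked=[1]
Op 10: conn=17 S1=-11 S2=52 S3=51 blocked=[1]
Op 11: conn=8 S1=-11 S2=52 S3=42 blocked=[1]
Op 12: conn=25 S1=-11 S2=52 S3=42 blocked=[1]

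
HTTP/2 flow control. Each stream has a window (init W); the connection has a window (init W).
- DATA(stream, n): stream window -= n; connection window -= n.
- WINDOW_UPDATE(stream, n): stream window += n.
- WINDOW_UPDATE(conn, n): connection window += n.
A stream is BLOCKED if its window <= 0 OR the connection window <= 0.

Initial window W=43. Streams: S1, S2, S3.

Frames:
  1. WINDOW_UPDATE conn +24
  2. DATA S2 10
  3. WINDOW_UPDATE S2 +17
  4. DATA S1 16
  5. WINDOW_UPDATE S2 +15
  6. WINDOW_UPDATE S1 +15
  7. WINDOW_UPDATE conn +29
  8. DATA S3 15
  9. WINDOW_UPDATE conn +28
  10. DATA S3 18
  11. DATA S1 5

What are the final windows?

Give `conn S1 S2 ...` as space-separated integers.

Op 1: conn=67 S1=43 S2=43 S3=43 blocked=[]
Op 2: conn=57 S1=43 S2=33 S3=43 blocked=[]
Op 3: conn=57 S1=43 S2=50 S3=43 blocked=[]
Op 4: conn=41 S1=27 S2=50 S3=43 blocked=[]
Op 5: conn=41 S1=27 S2=65 S3=43 blocked=[]
Op 6: conn=41 S1=42 S2=65 S3=43 blocked=[]
Op 7: conn=70 S1=42 S2=65 S3=43 blocked=[]
Op 8: conn=55 S1=42 S2=65 S3=28 blocked=[]
Op 9: conn=83 S1=42 S2=65 S3=28 blocked=[]
Op 10: conn=65 S1=42 S2=65 S3=10 blocked=[]
Op 11: conn=60 S1=37 S2=65 S3=10 blocked=[]

Answer: 60 37 65 10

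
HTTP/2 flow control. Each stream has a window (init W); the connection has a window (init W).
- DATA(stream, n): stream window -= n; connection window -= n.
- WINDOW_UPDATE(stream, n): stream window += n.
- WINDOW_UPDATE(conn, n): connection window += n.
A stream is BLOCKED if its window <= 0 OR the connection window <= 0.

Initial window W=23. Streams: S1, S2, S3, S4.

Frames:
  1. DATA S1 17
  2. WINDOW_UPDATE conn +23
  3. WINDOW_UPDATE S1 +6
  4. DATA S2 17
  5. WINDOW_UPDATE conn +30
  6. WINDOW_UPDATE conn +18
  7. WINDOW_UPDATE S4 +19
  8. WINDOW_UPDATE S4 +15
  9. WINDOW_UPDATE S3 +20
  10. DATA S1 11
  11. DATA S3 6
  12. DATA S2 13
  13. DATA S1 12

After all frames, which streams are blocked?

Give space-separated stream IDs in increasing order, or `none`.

Op 1: conn=6 S1=6 S2=23 S3=23 S4=23 blocked=[]
Op 2: conn=29 S1=6 S2=23 S3=23 S4=23 blocked=[]
Op 3: conn=29 S1=12 S2=23 S3=23 S4=23 blocked=[]
Op 4: conn=12 S1=12 S2=6 S3=23 S4=23 blocked=[]
Op 5: conn=42 S1=12 S2=6 S3=23 S4=23 blocked=[]
Op 6: conn=60 S1=12 S2=6 S3=23 S4=23 blocked=[]
Op 7: conn=60 S1=12 S2=6 S3=23 S4=42 blocked=[]
Op 8: conn=60 S1=12 S2=6 S3=23 S4=57 blocked=[]
Op 9: conn=60 S1=12 S2=6 S3=43 S4=57 blocked=[]
Op 10: conn=49 S1=1 S2=6 S3=43 S4=57 blocked=[]
Op 11: conn=43 S1=1 S2=6 S3=37 S4=57 blocked=[]
Op 12: conn=30 S1=1 S2=-7 S3=37 S4=57 blocked=[2]
Op 13: conn=18 S1=-11 S2=-7 S3=37 S4=57 blocked=[1, 2]

Answer: S1 S2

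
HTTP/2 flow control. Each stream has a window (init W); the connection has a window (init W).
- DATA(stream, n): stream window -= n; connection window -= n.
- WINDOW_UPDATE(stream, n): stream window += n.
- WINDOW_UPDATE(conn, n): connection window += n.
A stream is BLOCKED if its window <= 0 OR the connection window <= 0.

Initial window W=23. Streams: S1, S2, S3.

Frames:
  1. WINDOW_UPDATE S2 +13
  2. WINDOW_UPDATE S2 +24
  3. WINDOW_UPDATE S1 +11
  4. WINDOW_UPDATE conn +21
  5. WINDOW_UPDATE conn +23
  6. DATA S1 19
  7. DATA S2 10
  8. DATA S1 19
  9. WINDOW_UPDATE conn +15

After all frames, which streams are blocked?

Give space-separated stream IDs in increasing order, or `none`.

Op 1: conn=23 S1=23 S2=36 S3=23 blocked=[]
Op 2: conn=23 S1=23 S2=60 S3=23 blocked=[]
Op 3: conn=23 S1=34 S2=60 S3=23 blocked=[]
Op 4: conn=44 S1=34 S2=60 S3=23 blocked=[]
Op 5: conn=67 S1=34 S2=60 S3=23 blocked=[]
Op 6: conn=48 S1=15 S2=60 S3=23 blocked=[]
Op 7: conn=38 S1=15 S2=50 S3=23 blocked=[]
Op 8: conn=19 S1=-4 S2=50 S3=23 blocked=[1]
Op 9: conn=34 S1=-4 S2=50 S3=23 blocked=[1]

Answer: S1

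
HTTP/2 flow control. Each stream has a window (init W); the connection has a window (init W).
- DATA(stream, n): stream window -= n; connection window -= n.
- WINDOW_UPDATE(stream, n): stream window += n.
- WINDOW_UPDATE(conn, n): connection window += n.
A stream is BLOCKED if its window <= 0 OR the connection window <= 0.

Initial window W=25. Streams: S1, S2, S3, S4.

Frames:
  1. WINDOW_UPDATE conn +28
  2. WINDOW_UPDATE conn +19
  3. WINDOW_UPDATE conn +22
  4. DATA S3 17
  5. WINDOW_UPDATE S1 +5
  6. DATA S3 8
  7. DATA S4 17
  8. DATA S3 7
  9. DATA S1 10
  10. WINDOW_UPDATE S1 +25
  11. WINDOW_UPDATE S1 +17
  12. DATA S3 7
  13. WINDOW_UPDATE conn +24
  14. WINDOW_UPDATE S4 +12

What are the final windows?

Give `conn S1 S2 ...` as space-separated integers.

Answer: 52 62 25 -14 20

Derivation:
Op 1: conn=53 S1=25 S2=25 S3=25 S4=25 blocked=[]
Op 2: conn=72 S1=25 S2=25 S3=25 S4=25 blocked=[]
Op 3: conn=94 S1=25 S2=25 S3=25 S4=25 blocked=[]
Op 4: conn=77 S1=25 S2=25 S3=8 S4=25 blocked=[]
Op 5: conn=77 S1=30 S2=25 S3=8 S4=25 blocked=[]
Op 6: conn=69 S1=30 S2=25 S3=0 S4=25 blocked=[3]
Op 7: conn=52 S1=30 S2=25 S3=0 S4=8 blocked=[3]
Op 8: conn=45 S1=30 S2=25 S3=-7 S4=8 blocked=[3]
Op 9: conn=35 S1=20 S2=25 S3=-7 S4=8 blocked=[3]
Op 10: conn=35 S1=45 S2=25 S3=-7 S4=8 blocked=[3]
Op 11: conn=35 S1=62 S2=25 S3=-7 S4=8 blocked=[3]
Op 12: conn=28 S1=62 S2=25 S3=-14 S4=8 blocked=[3]
Op 13: conn=52 S1=62 S2=25 S3=-14 S4=8 blocked=[3]
Op 14: conn=52 S1=62 S2=25 S3=-14 S4=20 blocked=[3]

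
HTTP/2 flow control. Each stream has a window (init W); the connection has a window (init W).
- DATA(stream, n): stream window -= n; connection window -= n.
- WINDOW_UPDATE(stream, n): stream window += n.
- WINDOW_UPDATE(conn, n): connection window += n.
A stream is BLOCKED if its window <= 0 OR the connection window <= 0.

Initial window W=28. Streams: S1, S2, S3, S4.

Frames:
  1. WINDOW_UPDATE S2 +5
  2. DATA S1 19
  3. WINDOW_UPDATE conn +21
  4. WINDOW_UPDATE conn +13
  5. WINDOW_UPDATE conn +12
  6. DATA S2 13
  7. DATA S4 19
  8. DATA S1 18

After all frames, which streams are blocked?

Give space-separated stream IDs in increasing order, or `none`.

Op 1: conn=28 S1=28 S2=33 S3=28 S4=28 blocked=[]
Op 2: conn=9 S1=9 S2=33 S3=28 S4=28 blocked=[]
Op 3: conn=30 S1=9 S2=33 S3=28 S4=28 blocked=[]
Op 4: conn=43 S1=9 S2=33 S3=28 S4=28 blocked=[]
Op 5: conn=55 S1=9 S2=33 S3=28 S4=28 blocked=[]
Op 6: conn=42 S1=9 S2=20 S3=28 S4=28 blocked=[]
Op 7: conn=23 S1=9 S2=20 S3=28 S4=9 blocked=[]
Op 8: conn=5 S1=-9 S2=20 S3=28 S4=9 blocked=[1]

Answer: S1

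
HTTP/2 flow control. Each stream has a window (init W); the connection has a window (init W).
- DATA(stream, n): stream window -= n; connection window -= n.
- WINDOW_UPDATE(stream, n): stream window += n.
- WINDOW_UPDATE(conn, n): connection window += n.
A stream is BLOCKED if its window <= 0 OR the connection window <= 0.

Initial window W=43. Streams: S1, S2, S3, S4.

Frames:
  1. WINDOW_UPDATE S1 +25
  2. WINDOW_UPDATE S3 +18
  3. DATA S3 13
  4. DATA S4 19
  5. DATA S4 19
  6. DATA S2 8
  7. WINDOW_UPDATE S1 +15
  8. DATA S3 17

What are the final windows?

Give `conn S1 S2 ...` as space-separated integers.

Answer: -33 83 35 31 5

Derivation:
Op 1: conn=43 S1=68 S2=43 S3=43 S4=43 blocked=[]
Op 2: conn=43 S1=68 S2=43 S3=61 S4=43 blocked=[]
Op 3: conn=30 S1=68 S2=43 S3=48 S4=43 blocked=[]
Op 4: conn=11 S1=68 S2=43 S3=48 S4=24 blocked=[]
Op 5: conn=-8 S1=68 S2=43 S3=48 S4=5 blocked=[1, 2, 3, 4]
Op 6: conn=-16 S1=68 S2=35 S3=48 S4=5 blocked=[1, 2, 3, 4]
Op 7: conn=-16 S1=83 S2=35 S3=48 S4=5 blocked=[1, 2, 3, 4]
Op 8: conn=-33 S1=83 S2=35 S3=31 S4=5 blocked=[1, 2, 3, 4]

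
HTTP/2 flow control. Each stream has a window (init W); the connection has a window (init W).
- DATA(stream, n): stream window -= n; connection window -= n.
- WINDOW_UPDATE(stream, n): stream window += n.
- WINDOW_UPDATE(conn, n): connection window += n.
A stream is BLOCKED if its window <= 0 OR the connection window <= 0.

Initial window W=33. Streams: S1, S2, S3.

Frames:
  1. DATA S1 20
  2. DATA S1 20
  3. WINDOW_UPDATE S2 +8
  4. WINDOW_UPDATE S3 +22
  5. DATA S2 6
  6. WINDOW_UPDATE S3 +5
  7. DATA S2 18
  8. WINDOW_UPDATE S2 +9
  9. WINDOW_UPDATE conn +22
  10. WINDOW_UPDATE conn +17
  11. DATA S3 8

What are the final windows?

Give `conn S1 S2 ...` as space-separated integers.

Op 1: conn=13 S1=13 S2=33 S3=33 blocked=[]
Op 2: conn=-7 S1=-7 S2=33 S3=33 blocked=[1, 2, 3]
Op 3: conn=-7 S1=-7 S2=41 S3=33 blocked=[1, 2, 3]
Op 4: conn=-7 S1=-7 S2=41 S3=55 blocked=[1, 2, 3]
Op 5: conn=-13 S1=-7 S2=35 S3=55 blocked=[1, 2, 3]
Op 6: conn=-13 S1=-7 S2=35 S3=60 blocked=[1, 2, 3]
Op 7: conn=-31 S1=-7 S2=17 S3=60 blocked=[1, 2, 3]
Op 8: conn=-31 S1=-7 S2=26 S3=60 blocked=[1, 2, 3]
Op 9: conn=-9 S1=-7 S2=26 S3=60 blocked=[1, 2, 3]
Op 10: conn=8 S1=-7 S2=26 S3=60 blocked=[1]
Op 11: conn=0 S1=-7 S2=26 S3=52 blocked=[1, 2, 3]

Answer: 0 -7 26 52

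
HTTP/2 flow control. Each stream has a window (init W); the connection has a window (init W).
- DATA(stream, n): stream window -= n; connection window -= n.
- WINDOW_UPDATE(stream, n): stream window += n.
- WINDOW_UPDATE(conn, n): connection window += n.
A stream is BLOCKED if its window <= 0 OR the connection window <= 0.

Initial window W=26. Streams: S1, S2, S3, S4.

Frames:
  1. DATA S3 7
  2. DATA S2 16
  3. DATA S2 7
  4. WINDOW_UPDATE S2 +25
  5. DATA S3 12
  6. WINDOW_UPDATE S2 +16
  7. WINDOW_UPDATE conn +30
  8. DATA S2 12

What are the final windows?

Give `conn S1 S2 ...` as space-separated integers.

Answer: 2 26 32 7 26

Derivation:
Op 1: conn=19 S1=26 S2=26 S3=19 S4=26 blocked=[]
Op 2: conn=3 S1=26 S2=10 S3=19 S4=26 blocked=[]
Op 3: conn=-4 S1=26 S2=3 S3=19 S4=26 blocked=[1, 2, 3, 4]
Op 4: conn=-4 S1=26 S2=28 S3=19 S4=26 blocked=[1, 2, 3, 4]
Op 5: conn=-16 S1=26 S2=28 S3=7 S4=26 blocked=[1, 2, 3, 4]
Op 6: conn=-16 S1=26 S2=44 S3=7 S4=26 blocked=[1, 2, 3, 4]
Op 7: conn=14 S1=26 S2=44 S3=7 S4=26 blocked=[]
Op 8: conn=2 S1=26 S2=32 S3=7 S4=26 blocked=[]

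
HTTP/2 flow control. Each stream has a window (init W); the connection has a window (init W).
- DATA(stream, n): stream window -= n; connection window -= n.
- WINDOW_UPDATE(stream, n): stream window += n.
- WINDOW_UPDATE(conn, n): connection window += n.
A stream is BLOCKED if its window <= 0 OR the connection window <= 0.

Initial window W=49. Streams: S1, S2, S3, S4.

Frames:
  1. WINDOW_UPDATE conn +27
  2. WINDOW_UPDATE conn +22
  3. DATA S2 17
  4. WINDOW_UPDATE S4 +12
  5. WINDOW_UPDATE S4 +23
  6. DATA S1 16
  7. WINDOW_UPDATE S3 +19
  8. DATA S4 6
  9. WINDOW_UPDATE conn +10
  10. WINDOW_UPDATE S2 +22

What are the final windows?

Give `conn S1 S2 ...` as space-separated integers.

Op 1: conn=76 S1=49 S2=49 S3=49 S4=49 blocked=[]
Op 2: conn=98 S1=49 S2=49 S3=49 S4=49 blocked=[]
Op 3: conn=81 S1=49 S2=32 S3=49 S4=49 blocked=[]
Op 4: conn=81 S1=49 S2=32 S3=49 S4=61 blocked=[]
Op 5: conn=81 S1=49 S2=32 S3=49 S4=84 blocked=[]
Op 6: conn=65 S1=33 S2=32 S3=49 S4=84 blocked=[]
Op 7: conn=65 S1=33 S2=32 S3=68 S4=84 blocked=[]
Op 8: conn=59 S1=33 S2=32 S3=68 S4=78 blocked=[]
Op 9: conn=69 S1=33 S2=32 S3=68 S4=78 blocked=[]
Op 10: conn=69 S1=33 S2=54 S3=68 S4=78 blocked=[]

Answer: 69 33 54 68 78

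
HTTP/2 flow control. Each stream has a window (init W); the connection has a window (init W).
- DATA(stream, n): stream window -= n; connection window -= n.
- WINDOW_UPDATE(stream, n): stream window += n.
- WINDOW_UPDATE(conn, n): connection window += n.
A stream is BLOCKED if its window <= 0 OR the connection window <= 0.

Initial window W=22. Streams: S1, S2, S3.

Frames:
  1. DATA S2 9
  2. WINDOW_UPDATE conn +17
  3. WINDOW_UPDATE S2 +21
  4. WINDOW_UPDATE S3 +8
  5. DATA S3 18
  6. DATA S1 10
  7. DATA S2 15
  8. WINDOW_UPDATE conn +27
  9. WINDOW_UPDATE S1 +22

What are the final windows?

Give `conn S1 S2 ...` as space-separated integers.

Op 1: conn=13 S1=22 S2=13 S3=22 blocked=[]
Op 2: conn=30 S1=22 S2=13 S3=22 blocked=[]
Op 3: conn=30 S1=22 S2=34 S3=22 blocked=[]
Op 4: conn=30 S1=22 S2=34 S3=30 blocked=[]
Op 5: conn=12 S1=22 S2=34 S3=12 blocked=[]
Op 6: conn=2 S1=12 S2=34 S3=12 blocked=[]
Op 7: conn=-13 S1=12 S2=19 S3=12 blocked=[1, 2, 3]
Op 8: conn=14 S1=12 S2=19 S3=12 blocked=[]
Op 9: conn=14 S1=34 S2=19 S3=12 blocked=[]

Answer: 14 34 19 12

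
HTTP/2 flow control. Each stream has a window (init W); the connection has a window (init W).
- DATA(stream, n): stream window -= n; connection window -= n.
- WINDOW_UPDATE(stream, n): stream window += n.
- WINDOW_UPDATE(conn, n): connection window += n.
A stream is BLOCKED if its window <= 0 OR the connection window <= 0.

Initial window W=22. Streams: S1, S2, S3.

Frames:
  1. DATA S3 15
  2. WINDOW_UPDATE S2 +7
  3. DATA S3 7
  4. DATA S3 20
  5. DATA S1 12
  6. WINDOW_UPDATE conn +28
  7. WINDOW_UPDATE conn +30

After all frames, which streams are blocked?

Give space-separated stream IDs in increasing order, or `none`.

Op 1: conn=7 S1=22 S2=22 S3=7 blocked=[]
Op 2: conn=7 S1=22 S2=29 S3=7 blocked=[]
Op 3: conn=0 S1=22 S2=29 S3=0 blocked=[1, 2, 3]
Op 4: conn=-20 S1=22 S2=29 S3=-20 blocked=[1, 2, 3]
Op 5: conn=-32 S1=10 S2=29 S3=-20 blocked=[1, 2, 3]
Op 6: conn=-4 S1=10 S2=29 S3=-20 blocked=[1, 2, 3]
Op 7: conn=26 S1=10 S2=29 S3=-20 blocked=[3]

Answer: S3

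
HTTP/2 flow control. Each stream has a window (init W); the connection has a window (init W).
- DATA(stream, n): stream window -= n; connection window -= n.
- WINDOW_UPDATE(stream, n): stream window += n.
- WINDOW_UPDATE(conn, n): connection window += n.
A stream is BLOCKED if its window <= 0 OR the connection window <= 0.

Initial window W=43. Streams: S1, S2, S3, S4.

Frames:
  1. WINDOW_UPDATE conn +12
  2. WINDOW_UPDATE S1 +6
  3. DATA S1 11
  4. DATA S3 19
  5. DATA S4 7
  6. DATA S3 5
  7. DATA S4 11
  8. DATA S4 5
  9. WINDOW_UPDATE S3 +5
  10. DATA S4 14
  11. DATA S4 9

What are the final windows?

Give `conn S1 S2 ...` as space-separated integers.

Op 1: conn=55 S1=43 S2=43 S3=43 S4=43 blocked=[]
Op 2: conn=55 S1=49 S2=43 S3=43 S4=43 blocked=[]
Op 3: conn=44 S1=38 S2=43 S3=43 S4=43 blocked=[]
Op 4: conn=25 S1=38 S2=43 S3=24 S4=43 blocked=[]
Op 5: conn=18 S1=38 S2=43 S3=24 S4=36 blocked=[]
Op 6: conn=13 S1=38 S2=43 S3=19 S4=36 blocked=[]
Op 7: conn=2 S1=38 S2=43 S3=19 S4=25 blocked=[]
Op 8: conn=-3 S1=38 S2=43 S3=19 S4=20 blocked=[1, 2, 3, 4]
Op 9: conn=-3 S1=38 S2=43 S3=24 S4=20 blocked=[1, 2, 3, 4]
Op 10: conn=-17 S1=38 S2=43 S3=24 S4=6 blocked=[1, 2, 3, 4]
Op 11: conn=-26 S1=38 S2=43 S3=24 S4=-3 blocked=[1, 2, 3, 4]

Answer: -26 38 43 24 -3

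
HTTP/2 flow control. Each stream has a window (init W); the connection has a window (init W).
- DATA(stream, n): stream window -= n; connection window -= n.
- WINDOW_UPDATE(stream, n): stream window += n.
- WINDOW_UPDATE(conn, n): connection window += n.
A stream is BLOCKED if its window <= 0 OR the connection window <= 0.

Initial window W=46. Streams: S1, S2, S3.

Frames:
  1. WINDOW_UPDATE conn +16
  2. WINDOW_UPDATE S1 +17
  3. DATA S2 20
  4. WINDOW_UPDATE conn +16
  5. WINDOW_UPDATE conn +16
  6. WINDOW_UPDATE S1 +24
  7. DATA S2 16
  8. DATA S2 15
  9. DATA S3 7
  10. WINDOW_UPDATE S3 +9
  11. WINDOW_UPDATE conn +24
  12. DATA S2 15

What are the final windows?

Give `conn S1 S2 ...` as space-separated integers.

Op 1: conn=62 S1=46 S2=46 S3=46 blocked=[]
Op 2: conn=62 S1=63 S2=46 S3=46 blocked=[]
Op 3: conn=42 S1=63 S2=26 S3=46 blocked=[]
Op 4: conn=58 S1=63 S2=26 S3=46 blocked=[]
Op 5: conn=74 S1=63 S2=26 S3=46 blocked=[]
Op 6: conn=74 S1=87 S2=26 S3=46 blocked=[]
Op 7: conn=58 S1=87 S2=10 S3=46 blocked=[]
Op 8: conn=43 S1=87 S2=-5 S3=46 blocked=[2]
Op 9: conn=36 S1=87 S2=-5 S3=39 blocked=[2]
Op 10: conn=36 S1=87 S2=-5 S3=48 blocked=[2]
Op 11: conn=60 S1=87 S2=-5 S3=48 blocked=[2]
Op 12: conn=45 S1=87 S2=-20 S3=48 blocked=[2]

Answer: 45 87 -20 48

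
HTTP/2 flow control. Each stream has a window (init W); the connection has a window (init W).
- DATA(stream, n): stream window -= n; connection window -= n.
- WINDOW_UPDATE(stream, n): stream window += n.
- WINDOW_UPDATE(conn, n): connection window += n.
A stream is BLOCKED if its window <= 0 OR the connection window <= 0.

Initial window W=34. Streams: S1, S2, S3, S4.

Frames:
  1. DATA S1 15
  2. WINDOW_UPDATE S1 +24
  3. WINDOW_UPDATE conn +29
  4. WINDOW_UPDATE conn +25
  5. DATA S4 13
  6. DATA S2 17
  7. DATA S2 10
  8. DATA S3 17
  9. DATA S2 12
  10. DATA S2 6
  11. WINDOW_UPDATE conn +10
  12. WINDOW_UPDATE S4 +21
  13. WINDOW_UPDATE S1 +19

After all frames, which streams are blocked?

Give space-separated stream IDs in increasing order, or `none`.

Op 1: conn=19 S1=19 S2=34 S3=34 S4=34 blocked=[]
Op 2: conn=19 S1=43 S2=34 S3=34 S4=34 blocked=[]
Op 3: conn=48 S1=43 S2=34 S3=34 S4=34 blocked=[]
Op 4: conn=73 S1=43 S2=34 S3=34 S4=34 blocked=[]
Op 5: conn=60 S1=43 S2=34 S3=34 S4=21 blocked=[]
Op 6: conn=43 S1=43 S2=17 S3=34 S4=21 blocked=[]
Op 7: conn=33 S1=43 S2=7 S3=34 S4=21 blocked=[]
Op 8: conn=16 S1=43 S2=7 S3=17 S4=21 blocked=[]
Op 9: conn=4 S1=43 S2=-5 S3=17 S4=21 blocked=[2]
Op 10: conn=-2 S1=43 S2=-11 S3=17 S4=21 blocked=[1, 2, 3, 4]
Op 11: conn=8 S1=43 S2=-11 S3=17 S4=21 blocked=[2]
Op 12: conn=8 S1=43 S2=-11 S3=17 S4=42 blocked=[2]
Op 13: conn=8 S1=62 S2=-11 S3=17 S4=42 blocked=[2]

Answer: S2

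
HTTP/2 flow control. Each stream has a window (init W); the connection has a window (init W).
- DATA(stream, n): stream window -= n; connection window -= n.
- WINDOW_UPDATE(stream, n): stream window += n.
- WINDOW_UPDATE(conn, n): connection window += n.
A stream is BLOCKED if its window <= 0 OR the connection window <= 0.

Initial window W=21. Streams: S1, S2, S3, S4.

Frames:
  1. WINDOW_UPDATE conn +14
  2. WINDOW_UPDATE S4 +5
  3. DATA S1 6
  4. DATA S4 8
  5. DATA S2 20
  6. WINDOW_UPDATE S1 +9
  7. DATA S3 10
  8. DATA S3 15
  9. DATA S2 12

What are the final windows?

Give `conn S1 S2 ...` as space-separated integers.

Op 1: conn=35 S1=21 S2=21 S3=21 S4=21 blocked=[]
Op 2: conn=35 S1=21 S2=21 S3=21 S4=26 blocked=[]
Op 3: conn=29 S1=15 S2=21 S3=21 S4=26 blocked=[]
Op 4: conn=21 S1=15 S2=21 S3=21 S4=18 blocked=[]
Op 5: conn=1 S1=15 S2=1 S3=21 S4=18 blocked=[]
Op 6: conn=1 S1=24 S2=1 S3=21 S4=18 blocked=[]
Op 7: conn=-9 S1=24 S2=1 S3=11 S4=18 blocked=[1, 2, 3, 4]
Op 8: conn=-24 S1=24 S2=1 S3=-4 S4=18 blocked=[1, 2, 3, 4]
Op 9: conn=-36 S1=24 S2=-11 S3=-4 S4=18 blocked=[1, 2, 3, 4]

Answer: -36 24 -11 -4 18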